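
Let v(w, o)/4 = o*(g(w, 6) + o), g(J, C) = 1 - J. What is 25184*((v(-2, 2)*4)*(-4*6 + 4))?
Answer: -80588800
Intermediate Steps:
v(w, o) = 4*o*(1 + o - w) (v(w, o) = 4*(o*((1 - w) + o)) = 4*(o*(1 + o - w)) = 4*o*(1 + o - w))
25184*((v(-2, 2)*4)*(-4*6 + 4)) = 25184*(((4*2*(1 + 2 - 1*(-2)))*4)*(-4*6 + 4)) = 25184*(((4*2*(1 + 2 + 2))*4)*(-24 + 4)) = 25184*(((4*2*5)*4)*(-20)) = 25184*((40*4)*(-20)) = 25184*(160*(-20)) = 25184*(-3200) = -80588800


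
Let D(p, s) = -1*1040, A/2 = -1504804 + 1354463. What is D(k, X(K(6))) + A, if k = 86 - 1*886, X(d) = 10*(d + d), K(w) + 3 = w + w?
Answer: -301722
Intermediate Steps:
K(w) = -3 + 2*w (K(w) = -3 + (w + w) = -3 + 2*w)
X(d) = 20*d (X(d) = 10*(2*d) = 20*d)
A = -300682 (A = 2*(-1504804 + 1354463) = 2*(-150341) = -300682)
k = -800 (k = 86 - 886 = -800)
D(p, s) = -1040
D(k, X(K(6))) + A = -1040 - 300682 = -301722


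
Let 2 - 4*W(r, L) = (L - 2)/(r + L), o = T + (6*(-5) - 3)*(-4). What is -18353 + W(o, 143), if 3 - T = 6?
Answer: -19967661/1088 ≈ -18353.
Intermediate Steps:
T = -3 (T = 3 - 1*6 = 3 - 6 = -3)
o = 129 (o = -3 + (6*(-5) - 3)*(-4) = -3 + (-30 - 3)*(-4) = -3 - 33*(-4) = -3 + 132 = 129)
W(r, L) = ½ - (-2 + L)/(4*(L + r)) (W(r, L) = ½ - (L - 2)/(4*(r + L)) = ½ - (-2 + L)/(4*(L + r)))
-18353 + W(o, 143) = -18353 + (2 + 143 + 2*129)/(4*(143 + 129)) = -18353 + (¼)*(2 + 143 + 258)/272 = -18353 + (¼)*(1/272)*403 = -18353 + 403/1088 = -19967661/1088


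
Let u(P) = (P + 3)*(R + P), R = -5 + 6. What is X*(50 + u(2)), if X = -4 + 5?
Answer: 65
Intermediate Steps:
R = 1
u(P) = (1 + P)*(3 + P) (u(P) = (P + 3)*(1 + P) = (3 + P)*(1 + P) = (1 + P)*(3 + P))
X = 1
X*(50 + u(2)) = 1*(50 + (3 + 2**2 + 4*2)) = 1*(50 + (3 + 4 + 8)) = 1*(50 + 15) = 1*65 = 65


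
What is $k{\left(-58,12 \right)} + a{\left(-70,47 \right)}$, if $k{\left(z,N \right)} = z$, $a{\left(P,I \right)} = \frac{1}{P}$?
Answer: $- \frac{4061}{70} \approx -58.014$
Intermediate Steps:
$k{\left(-58,12 \right)} + a{\left(-70,47 \right)} = -58 + \frac{1}{-70} = -58 - \frac{1}{70} = - \frac{4061}{70}$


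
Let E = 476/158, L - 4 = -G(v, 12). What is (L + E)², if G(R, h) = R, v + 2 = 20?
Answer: 753424/6241 ≈ 120.72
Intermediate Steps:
v = 18 (v = -2 + 20 = 18)
L = -14 (L = 4 - 1*18 = 4 - 18 = -14)
E = 238/79 (E = 476*(1/158) = 238/79 ≈ 3.0127)
(L + E)² = (-14 + 238/79)² = (-868/79)² = 753424/6241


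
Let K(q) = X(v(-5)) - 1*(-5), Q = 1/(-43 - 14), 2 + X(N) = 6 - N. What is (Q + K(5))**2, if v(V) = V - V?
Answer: 262144/3249 ≈ 80.685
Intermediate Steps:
v(V) = 0
X(N) = 4 - N (X(N) = -2 + (6 - N) = 4 - N)
Q = -1/57 (Q = 1/(-57) = -1/57 ≈ -0.017544)
K(q) = 9 (K(q) = (4 - 1*0) - 1*(-5) = (4 + 0) + 5 = 4 + 5 = 9)
(Q + K(5))**2 = (-1/57 + 9)**2 = (512/57)**2 = 262144/3249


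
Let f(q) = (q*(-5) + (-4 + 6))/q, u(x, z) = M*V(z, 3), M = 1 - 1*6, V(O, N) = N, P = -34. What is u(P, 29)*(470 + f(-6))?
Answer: -6970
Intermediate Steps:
M = -5 (M = 1 - 6 = -5)
u(x, z) = -15 (u(x, z) = -5*3 = -15)
f(q) = (2 - 5*q)/q (f(q) = (-5*q + 2)/q = (2 - 5*q)/q)
u(P, 29)*(470 + f(-6)) = -15*(470 + (-5 + 2/(-6))) = -15*(470 + (-5 + 2*(-⅙))) = -15*(470 + (-5 - ⅓)) = -15*(470 - 16/3) = -15*1394/3 = -6970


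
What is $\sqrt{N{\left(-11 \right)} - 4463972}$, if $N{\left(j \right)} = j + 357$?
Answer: $i \sqrt{4463626} \approx 2112.7 i$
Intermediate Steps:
$N{\left(j \right)} = 357 + j$
$\sqrt{N{\left(-11 \right)} - 4463972} = \sqrt{\left(357 - 11\right) - 4463972} = \sqrt{346 - 4463972} = \sqrt{-4463626} = i \sqrt{4463626}$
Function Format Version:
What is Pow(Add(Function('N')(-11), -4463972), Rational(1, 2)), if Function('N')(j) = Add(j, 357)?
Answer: Mul(I, Pow(4463626, Rational(1, 2))) ≈ Mul(2112.7, I)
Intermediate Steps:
Function('N')(j) = Add(357, j)
Pow(Add(Function('N')(-11), -4463972), Rational(1, 2)) = Pow(Add(Add(357, -11), -4463972), Rational(1, 2)) = Pow(Add(346, -4463972), Rational(1, 2)) = Pow(-4463626, Rational(1, 2)) = Mul(I, Pow(4463626, Rational(1, 2)))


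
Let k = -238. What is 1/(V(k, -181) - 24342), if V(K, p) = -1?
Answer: -1/24343 ≈ -4.1080e-5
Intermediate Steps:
1/(V(k, -181) - 24342) = 1/(-1 - 24342) = 1/(-24343) = -1/24343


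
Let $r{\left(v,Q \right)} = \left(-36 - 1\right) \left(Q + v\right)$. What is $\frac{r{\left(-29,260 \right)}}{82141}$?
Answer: $- \frac{8547}{82141} \approx -0.10405$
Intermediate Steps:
$r{\left(v,Q \right)} = - 37 Q - 37 v$ ($r{\left(v,Q \right)} = - 37 \left(Q + v\right) = - 37 Q - 37 v$)
$\frac{r{\left(-29,260 \right)}}{82141} = \frac{\left(-37\right) 260 - -1073}{82141} = \left(-9620 + 1073\right) \frac{1}{82141} = \left(-8547\right) \frac{1}{82141} = - \frac{8547}{82141}$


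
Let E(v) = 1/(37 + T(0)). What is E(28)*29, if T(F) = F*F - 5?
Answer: 29/32 ≈ 0.90625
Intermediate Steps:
T(F) = -5 + F² (T(F) = F² - 5 = -5 + F²)
E(v) = 1/32 (E(v) = 1/(37 + (-5 + 0²)) = 1/(37 + (-5 + 0)) = 1/(37 - 5) = 1/32)
E(28)*29 = (1/32)*29 = 29/32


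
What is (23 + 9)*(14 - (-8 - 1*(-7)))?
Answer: 480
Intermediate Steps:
(23 + 9)*(14 - (-8 - 1*(-7))) = 32*(14 - (-8 + 7)) = 32*(14 - 1*(-1)) = 32*(14 + 1) = 32*15 = 480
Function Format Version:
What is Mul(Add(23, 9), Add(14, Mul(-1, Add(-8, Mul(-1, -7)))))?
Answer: 480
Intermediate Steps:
Mul(Add(23, 9), Add(14, Mul(-1, Add(-8, Mul(-1, -7))))) = Mul(32, Add(14, Mul(-1, Add(-8, 7)))) = Mul(32, Add(14, Mul(-1, -1))) = Mul(32, Add(14, 1)) = Mul(32, 15) = 480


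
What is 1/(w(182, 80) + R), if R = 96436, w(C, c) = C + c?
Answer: 1/96698 ≈ 1.0341e-5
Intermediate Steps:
1/(w(182, 80) + R) = 1/((182 + 80) + 96436) = 1/(262 + 96436) = 1/96698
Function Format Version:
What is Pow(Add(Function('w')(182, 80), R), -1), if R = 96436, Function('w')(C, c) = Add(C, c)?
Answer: Rational(1, 96698) ≈ 1.0341e-5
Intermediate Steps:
Pow(Add(Function('w')(182, 80), R), -1) = Pow(Add(Add(182, 80), 96436), -1) = Pow(Add(262, 96436), -1) = Pow(96698, -1) = Rational(1, 96698)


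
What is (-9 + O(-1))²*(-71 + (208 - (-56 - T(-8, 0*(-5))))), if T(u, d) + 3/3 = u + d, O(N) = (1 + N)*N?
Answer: 14904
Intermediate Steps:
O(N) = N*(1 + N)
T(u, d) = -1 + d + u (T(u, d) = -1 + (u + d) = -1 + (d + u) = -1 + d + u)
(-9 + O(-1))²*(-71 + (208 - (-56 - T(-8, 0*(-5))))) = (-9 - (1 - 1))²*(-71 + (208 - (-56 - (-1 + 0*(-5) - 8)))) = (-9 - 1*0)²*(-71 + (208 - (-56 - (-1 + 0 - 8)))) = (-9 + 0)²*(-71 + (208 - (-56 - 1*(-9)))) = (-9)²*(-71 + (208 - (-56 + 9))) = 81*(-71 + (208 - 1*(-47))) = 81*(-71 + (208 + 47)) = 81*(-71 + 255) = 81*184 = 14904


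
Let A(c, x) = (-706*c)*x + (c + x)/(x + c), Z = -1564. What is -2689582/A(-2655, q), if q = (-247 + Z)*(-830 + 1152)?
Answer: 2689582/1093058859059 ≈ 2.4606e-6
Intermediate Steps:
q = -583142 (q = (-247 - 1564)*(-830 + 1152) = -1811*322 = -583142)
A(c, x) = 1 - 706*c*x (A(c, x) = -706*c*x + (c + x)/(c + x) = -706*c*x + 1 = 1 - 706*c*x)
-2689582/A(-2655, q) = -2689582/(1 - 706*(-2655)*(-583142)) = -2689582/(1 - 1093058859060) = -2689582/(-1093058859059) = -2689582*(-1/1093058859059) = 2689582/1093058859059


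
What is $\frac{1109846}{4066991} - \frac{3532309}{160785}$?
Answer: $- \frac{14187422323109}{653911147935} \approx -21.696$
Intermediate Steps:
$\frac{1109846}{4066991} - \frac{3532309}{160785} = - \frac{14187422323109}{653911147935}$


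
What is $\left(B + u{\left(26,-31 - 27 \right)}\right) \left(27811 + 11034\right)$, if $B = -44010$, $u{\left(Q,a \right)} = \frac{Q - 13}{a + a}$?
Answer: $- \frac{198310445185}{116} \approx -1.7096 \cdot 10^{9}$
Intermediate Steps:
$u{\left(Q,a \right)} = \frac{-13 + Q}{2 a}$
$\left(B + u{\left(26,-31 - 27 \right)}\right) \left(27811 + 11034\right) = \left(-44010 + \frac{-13 + 26}{2 \left(-31 - 27\right)}\right) \left(27811 + 11034\right) = \left(-44010 + \frac{1}{2} \frac{1}{-58} \cdot 13\right) 38845 = \left(-44010 + \frac{1}{2} \left(- \frac{1}{58}\right) 13\right) 38845 = \left(-44010 - \frac{13}{116}\right) 38845 = \left(- \frac{5105173}{116}\right) 38845 = - \frac{198310445185}{116}$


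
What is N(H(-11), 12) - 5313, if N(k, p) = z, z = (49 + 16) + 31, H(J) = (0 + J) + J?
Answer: -5217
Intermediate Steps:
H(J) = 2*J (H(J) = J + J = 2*J)
z = 96 (z = 65 + 31 = 96)
N(k, p) = 96
N(H(-11), 12) - 5313 = 96 - 5313 = -5217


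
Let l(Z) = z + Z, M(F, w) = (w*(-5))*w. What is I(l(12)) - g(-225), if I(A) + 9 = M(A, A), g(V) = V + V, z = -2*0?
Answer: -279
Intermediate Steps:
z = 0
M(F, w) = -5*w**2 (M(F, w) = (-5*w)*w = -5*w**2)
l(Z) = Z (l(Z) = 0 + Z = Z)
g(V) = 2*V
I(A) = -9 - 5*A**2
I(l(12)) - g(-225) = (-9 - 5*12**2) - 2*(-225) = (-9 - 5*144) - 1*(-450) = (-9 - 720) + 450 = -729 + 450 = -279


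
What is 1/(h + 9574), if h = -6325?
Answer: 1/3249 ≈ 0.00030779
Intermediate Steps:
1/(h + 9574) = 1/(-6325 + 9574) = 1/3249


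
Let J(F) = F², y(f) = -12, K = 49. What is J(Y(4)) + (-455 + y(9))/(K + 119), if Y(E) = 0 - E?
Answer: 2221/168 ≈ 13.220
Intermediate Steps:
Y(E) = -E
J(Y(4)) + (-455 + y(9))/(K + 119) = (-1*4)² + (-455 - 12)/(49 + 119) = (-4)² - 467/168 = 16 - 467*1/168 = 16 - 467/168 = 2221/168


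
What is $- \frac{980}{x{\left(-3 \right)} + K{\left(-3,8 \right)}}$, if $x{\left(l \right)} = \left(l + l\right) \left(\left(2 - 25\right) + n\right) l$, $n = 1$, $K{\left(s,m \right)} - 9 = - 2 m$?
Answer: $\frac{980}{403} \approx 2.4318$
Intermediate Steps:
$K{\left(s,m \right)} = 9 - 2 m$
$x{\left(l \right)} = - 44 l^{2}$ ($x{\left(l \right)} = \left(l + l\right) \left(\left(2 - 25\right) + 1\right) l = 2 l \left(\left(2 - 25\right) + 1\right) l = 2 l \left(-23 + 1\right) l = 2 l \left(-22\right) l = - 44 l l = - 44 l^{2}$)
$- \frac{980}{x{\left(-3 \right)} + K{\left(-3,8 \right)}} = - \frac{980}{- 44 \left(-3\right)^{2} + \left(9 - 16\right)} = - \frac{980}{\left(-44\right) 9 + \left(9 - 16\right)} = - \frac{980}{-396 - 7} = - \frac{980}{-403} = \left(-980\right) \left(- \frac{1}{403}\right) = \frac{980}{403}$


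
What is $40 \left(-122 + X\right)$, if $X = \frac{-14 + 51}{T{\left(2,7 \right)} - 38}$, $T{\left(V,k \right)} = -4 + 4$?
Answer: $- \frac{93460}{19} \approx -4918.9$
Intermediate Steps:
$T{\left(V,k \right)} = 0$
$X = - \frac{37}{38}$ ($X = \frac{-14 + 51}{0 - 38} = \frac{37}{0 - 38} = \frac{37}{-38} = 37 \left(- \frac{1}{38}\right) = - \frac{37}{38} \approx -0.97368$)
$40 \left(-122 + X\right) = 40 \left(-122 - \frac{37}{38}\right) = 40 \left(- \frac{4673}{38}\right) = - \frac{93460}{19}$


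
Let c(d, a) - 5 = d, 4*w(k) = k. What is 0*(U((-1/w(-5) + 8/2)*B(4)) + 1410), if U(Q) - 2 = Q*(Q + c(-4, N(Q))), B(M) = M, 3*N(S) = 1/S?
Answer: 0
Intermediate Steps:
N(S) = 1/(3*S)
w(k) = k/4
c(d, a) = 5 + d
U(Q) = 2 + Q*(1 + Q) (U(Q) = 2 + Q*(Q + (5 - 4)) = 2 + Q*(Q + 1) = 2 + Q*(1 + Q))
0*(U((-1/w(-5) + 8/2)*B(4)) + 1410) = 0*((2 + (-1/((¼)*(-5)) + 8/2)*4 + ((-1/((¼)*(-5)) + 8/2)*4)²) + 1410) = 0*((2 + (-1/(-5/4) + 8*(½))*4 + ((-1/(-5/4) + 8*(½))*4)²) + 1410) = 0*((2 + (-1*(-⅘) + 4)*4 + ((-1*(-⅘) + 4)*4)²) + 1410) = 0*((2 + (⅘ + 4)*4 + ((⅘ + 4)*4)²) + 1410) = 0*((2 + (24/5)*4 + ((24/5)*4)²) + 1410) = 0*((2 + 96/5 + (96/5)²) + 1410) = 0*((2 + 96/5 + 9216/25) + 1410) = 0*(9746/25 + 1410) = 0*(44996/25) = 0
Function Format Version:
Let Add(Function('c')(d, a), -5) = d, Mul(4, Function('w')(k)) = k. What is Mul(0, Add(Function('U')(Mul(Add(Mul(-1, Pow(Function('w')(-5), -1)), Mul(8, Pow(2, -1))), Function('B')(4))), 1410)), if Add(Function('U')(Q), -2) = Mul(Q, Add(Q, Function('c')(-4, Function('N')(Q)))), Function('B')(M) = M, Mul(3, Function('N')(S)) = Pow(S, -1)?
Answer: 0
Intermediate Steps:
Function('N')(S) = Mul(Rational(1, 3), Pow(S, -1))
Function('w')(k) = Mul(Rational(1, 4), k)
Function('c')(d, a) = Add(5, d)
Function('U')(Q) = Add(2, Mul(Q, Add(1, Q))) (Function('U')(Q) = Add(2, Mul(Q, Add(Q, Add(5, -4)))) = Add(2, Mul(Q, Add(Q, 1))) = Add(2, Mul(Q, Add(1, Q))))
Mul(0, Add(Function('U')(Mul(Add(Mul(-1, Pow(Function('w')(-5), -1)), Mul(8, Pow(2, -1))), Function('B')(4))), 1410)) = Mul(0, Add(Add(2, Mul(Add(Mul(-1, Pow(Mul(Rational(1, 4), -5), -1)), Mul(8, Pow(2, -1))), 4), Pow(Mul(Add(Mul(-1, Pow(Mul(Rational(1, 4), -5), -1)), Mul(8, Pow(2, -1))), 4), 2)), 1410)) = Mul(0, Add(Add(2, Mul(Add(Mul(-1, Pow(Rational(-5, 4), -1)), Mul(8, Rational(1, 2))), 4), Pow(Mul(Add(Mul(-1, Pow(Rational(-5, 4), -1)), Mul(8, Rational(1, 2))), 4), 2)), 1410)) = Mul(0, Add(Add(2, Mul(Add(Mul(-1, Rational(-4, 5)), 4), 4), Pow(Mul(Add(Mul(-1, Rational(-4, 5)), 4), 4), 2)), 1410)) = Mul(0, Add(Add(2, Mul(Add(Rational(4, 5), 4), 4), Pow(Mul(Add(Rational(4, 5), 4), 4), 2)), 1410)) = Mul(0, Add(Add(2, Mul(Rational(24, 5), 4), Pow(Mul(Rational(24, 5), 4), 2)), 1410)) = Mul(0, Add(Add(2, Rational(96, 5), Pow(Rational(96, 5), 2)), 1410)) = Mul(0, Add(Add(2, Rational(96, 5), Rational(9216, 25)), 1410)) = Mul(0, Add(Rational(9746, 25), 1410)) = Mul(0, Rational(44996, 25)) = 0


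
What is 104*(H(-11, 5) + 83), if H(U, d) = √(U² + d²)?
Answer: 8632 + 104*√146 ≈ 9888.6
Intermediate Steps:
104*(H(-11, 5) + 83) = 104*(√((-11)² + 5²) + 83) = 104*(√(121 + 25) + 83) = 104*(√146 + 83) = 104*(83 + √146) = 8632 + 104*√146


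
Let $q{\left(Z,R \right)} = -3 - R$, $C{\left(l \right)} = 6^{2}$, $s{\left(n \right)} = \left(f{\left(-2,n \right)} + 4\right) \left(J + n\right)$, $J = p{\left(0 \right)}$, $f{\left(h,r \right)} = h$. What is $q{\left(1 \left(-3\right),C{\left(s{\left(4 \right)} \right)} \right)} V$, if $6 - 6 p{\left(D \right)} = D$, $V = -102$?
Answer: $3978$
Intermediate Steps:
$p{\left(D \right)} = 1 - \frac{D}{6}$
$J = 1$ ($J = 1 - 0 = 1 + 0 = 1$)
$s{\left(n \right)} = 2 + 2 n$ ($s{\left(n \right)} = \left(-2 + 4\right) \left(1 + n\right) = 2 \left(1 + n\right) = 2 + 2 n$)
$C{\left(l \right)} = 36$
$q{\left(1 \left(-3\right),C{\left(s{\left(4 \right)} \right)} \right)} V = \left(-3 - 36\right) \left(-102\right) = \left(-39\right) \left(-102\right) = 3978$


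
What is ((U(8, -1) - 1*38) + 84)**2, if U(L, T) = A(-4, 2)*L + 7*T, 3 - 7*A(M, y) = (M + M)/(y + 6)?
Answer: 93025/49 ≈ 1898.5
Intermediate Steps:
A(M, y) = 3/7 - 2*M/(7*(6 + y)) (A(M, y) = 3/7 - (M + M)/(7*(y + 6)) = 3/7 - 2*M/(7*(6 + y)))
U(L, T) = 7*T + 4*L/7 (U(L, T) = ((18 - 2*(-4) + 3*2)/(7*(6 + 2)))*L + 7*T = ((1/7)*(18 + 8 + 6)/8)*L + 7*T = ((1/7)*(1/8)*32)*L + 7*T = 4*L/7 + 7*T = 7*T + 4*L/7)
((U(8, -1) - 1*38) + 84)**2 = (((7*(-1) + (4/7)*8) - 1*38) + 84)**2 = (((-7 + 32/7) - 38) + 84)**2 = ((-17/7 - 38) + 84)**2 = (-283/7 + 84)**2 = (305/7)**2 = 93025/49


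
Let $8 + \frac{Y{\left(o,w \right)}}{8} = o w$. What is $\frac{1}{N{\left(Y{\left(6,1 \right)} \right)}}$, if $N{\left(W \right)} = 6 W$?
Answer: $- \frac{1}{96} \approx -0.010417$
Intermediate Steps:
$Y{\left(o,w \right)} = -64 + 8 o w$
$\frac{1}{N{\left(Y{\left(6,1 \right)} \right)}} = \frac{1}{6 \left(-64 + 8 \cdot 6 \cdot 1\right)} = \frac{1}{6 \left(-64 + 48\right)} = \frac{1}{6 \left(-16\right)} = \frac{1}{-96} = - \frac{1}{96}$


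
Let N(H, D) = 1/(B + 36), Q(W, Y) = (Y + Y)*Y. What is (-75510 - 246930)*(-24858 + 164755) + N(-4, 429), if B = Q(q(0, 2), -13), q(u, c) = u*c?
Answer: -16870537366319/374 ≈ -4.5108e+10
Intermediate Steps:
q(u, c) = c*u
Q(W, Y) = 2*Y**2 (Q(W, Y) = (2*Y)*Y = 2*Y**2)
B = 338 (B = 2*(-13)**2 = 2*169 = 338)
N(H, D) = 1/374 (N(H, D) = 1/(338 + 36) = 1/374)
(-75510 - 246930)*(-24858 + 164755) + N(-4, 429) = (-75510 - 246930)*(-24858 + 164755) + 1/374 = -322440*139897 + 1/374 = -45108388680 + 1/374 = -16870537366319/374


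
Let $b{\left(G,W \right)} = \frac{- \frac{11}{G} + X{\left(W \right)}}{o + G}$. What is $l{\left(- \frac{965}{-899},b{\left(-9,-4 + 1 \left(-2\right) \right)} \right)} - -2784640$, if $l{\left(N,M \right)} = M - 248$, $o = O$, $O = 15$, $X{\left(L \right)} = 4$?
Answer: $\frac{150357215}{54} \approx 2.7844 \cdot 10^{6}$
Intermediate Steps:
$o = 15$
$b{\left(G,W \right)} = \frac{4 - \frac{11}{G}}{15 + G}$ ($b{\left(G,W \right)} = \frac{- \frac{11}{G} + 4}{15 + G} = \frac{4 - \frac{11}{G}}{15 + G}$)
$l{\left(N,M \right)} = -248 + M$ ($l{\left(N,M \right)} = M - 248 = -248 + M$)
$l{\left(- \frac{965}{-899},b{\left(-9,-4 + 1 \left(-2\right) \right)} \right)} - -2784640 = \left(-248 + \frac{-11 + 4 \left(-9\right)}{\left(-9\right) \left(15 - 9\right)}\right) - -2784640 = \left(-248 - \frac{-11 - 36}{9 \cdot 6}\right) + 2784640 = \left(-248 - \frac{1}{54} \left(-47\right)\right) + 2784640 = \left(-248 + \frac{47}{54}\right) + 2784640 = - \frac{13345}{54} + 2784640 = \frac{150357215}{54}$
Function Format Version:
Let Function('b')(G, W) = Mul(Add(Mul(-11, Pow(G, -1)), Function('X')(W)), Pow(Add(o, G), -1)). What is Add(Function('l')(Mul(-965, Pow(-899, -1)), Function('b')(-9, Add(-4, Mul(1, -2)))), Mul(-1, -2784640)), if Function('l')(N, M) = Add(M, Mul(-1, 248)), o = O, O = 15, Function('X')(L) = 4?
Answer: Rational(150357215, 54) ≈ 2.7844e+6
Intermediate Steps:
o = 15
Function('b')(G, W) = Mul(Pow(Add(15, G), -1), Add(4, Mul(-11, Pow(G, -1)))) (Function('b')(G, W) = Mul(Add(Mul(-11, Pow(G, -1)), 4), Pow(Add(15, G), -1)) = Mul(Add(4, Mul(-11, Pow(G, -1))), Pow(Add(15, G), -1)) = Mul(Pow(Add(15, G), -1), Add(4, Mul(-11, Pow(G, -1)))))
Function('l')(N, M) = Add(-248, M) (Function('l')(N, M) = Add(M, -248) = Add(-248, M))
Add(Function('l')(Mul(-965, Pow(-899, -1)), Function('b')(-9, Add(-4, Mul(1, -2)))), Mul(-1, -2784640)) = Add(Add(-248, Mul(Pow(-9, -1), Pow(Add(15, -9), -1), Add(-11, Mul(4, -9)))), Mul(-1, -2784640)) = Add(Add(-248, Mul(Rational(-1, 9), Pow(6, -1), Add(-11, -36))), 2784640) = Add(Add(-248, Mul(Rational(-1, 9), Rational(1, 6), -47)), 2784640) = Add(Add(-248, Rational(47, 54)), 2784640) = Add(Rational(-13345, 54), 2784640) = Rational(150357215, 54)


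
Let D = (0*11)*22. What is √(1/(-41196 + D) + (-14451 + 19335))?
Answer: √2072171807637/20598 ≈ 69.886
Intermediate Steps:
D = 0 (D = 0*22 = 0)
√(1/(-41196 + D) + (-14451 + 19335)) = √(1/(-41196 + 0) + (-14451 + 19335)) = √(1/(-41196) + 4884) = √(-1/41196 + 4884) = √(201201263/41196) = √2072171807637/20598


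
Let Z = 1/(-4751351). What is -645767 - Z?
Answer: -3068265681216/4751351 ≈ -6.4577e+5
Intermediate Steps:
Z = -1/4751351 ≈ -2.1047e-7
-645767 - Z = -645767 - 1*(-1/4751351) = -645767 + 1/4751351 = -3068265681216/4751351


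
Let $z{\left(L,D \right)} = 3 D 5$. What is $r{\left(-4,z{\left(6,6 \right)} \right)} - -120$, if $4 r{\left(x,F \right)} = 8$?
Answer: $122$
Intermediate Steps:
$z{\left(L,D \right)} = 15 D$
$r{\left(x,F \right)} = 2$ ($r{\left(x,F \right)} = \frac{1}{4} \cdot 8 = 2$)
$r{\left(-4,z{\left(6,6 \right)} \right)} - -120 = 2 - -120 = 2 + 120 = 122$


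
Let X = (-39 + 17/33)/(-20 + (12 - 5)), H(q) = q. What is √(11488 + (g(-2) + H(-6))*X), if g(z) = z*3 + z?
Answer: 2*√526658847/429 ≈ 106.99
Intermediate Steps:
g(z) = 4*z (g(z) = 3*z + z = 4*z)
X = 1270/429 (X = (-39 + 17*(1/33))/(-20 + 7) = (-39 + 17/33)/(-13) = -1270/33*(-1/13) = 1270/429 ≈ 2.9604)
√(11488 + (g(-2) + H(-6))*X) = √(11488 + (4*(-2) - 6)*(1270/429)) = √(11488 + (-8 - 6)*(1270/429)) = √(11488 - 14*1270/429) = √(11488 - 17780/429) = √(4910572/429) = 2*√526658847/429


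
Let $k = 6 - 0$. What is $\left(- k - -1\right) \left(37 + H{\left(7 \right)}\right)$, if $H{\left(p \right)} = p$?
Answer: $-220$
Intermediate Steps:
$k = 6$ ($k = 6 + 0 = 6$)
$\left(- k - -1\right) \left(37 + H{\left(7 \right)}\right) = \left(\left(-1\right) 6 - -1\right) \left(37 + 7\right) = \left(-6 + 1\right) 44 = \left(-5\right) 44 = -220$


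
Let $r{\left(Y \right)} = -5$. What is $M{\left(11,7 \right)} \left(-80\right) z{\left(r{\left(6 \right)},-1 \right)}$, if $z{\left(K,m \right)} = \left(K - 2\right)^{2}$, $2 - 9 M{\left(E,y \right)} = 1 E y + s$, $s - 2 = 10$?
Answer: $\frac{113680}{3} \approx 37893.0$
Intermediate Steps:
$s = 12$ ($s = 2 + 10 = 12$)
$M{\left(E,y \right)} = - \frac{10}{9} - \frac{E y}{9}$ ($M{\left(E,y \right)} = \frac{2}{9} - \frac{1 E y + 12}{9} = \frac{2}{9} - \frac{E y + 12}{9} = \frac{2}{9} - \frac{12 + E y}{9} = \frac{2}{9} - \left(\frac{4}{3} + \frac{E y}{9}\right) = - \frac{10}{9} - \frac{E y}{9}$)
$z{\left(K,m \right)} = \left(-2 + K\right)^{2}$
$M{\left(11,7 \right)} \left(-80\right) z{\left(r{\left(6 \right)},-1 \right)} = \left(- \frac{10}{9} - \frac{11}{9} \cdot 7\right) \left(-80\right) \left(-2 - 5\right)^{2} = \left(- \frac{10}{9} - \frac{77}{9}\right) \left(-80\right) \left(-7\right)^{2} = \left(- \frac{29}{3}\right) \left(-80\right) 49 = \frac{2320}{3} \cdot 49 = \frac{113680}{3}$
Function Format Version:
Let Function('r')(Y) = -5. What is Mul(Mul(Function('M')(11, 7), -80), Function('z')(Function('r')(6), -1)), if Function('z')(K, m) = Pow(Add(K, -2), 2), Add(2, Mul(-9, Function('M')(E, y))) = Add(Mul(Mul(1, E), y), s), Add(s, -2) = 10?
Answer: Rational(113680, 3) ≈ 37893.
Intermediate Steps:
s = 12 (s = Add(2, 10) = 12)
Function('M')(E, y) = Add(Rational(-10, 9), Mul(Rational(-1, 9), E, y)) (Function('M')(E, y) = Add(Rational(2, 9), Mul(Rational(-1, 9), Add(Mul(Mul(1, E), y), 12))) = Add(Rational(2, 9), Mul(Rational(-1, 9), Add(Mul(E, y), 12))) = Add(Rational(2, 9), Mul(Rational(-1, 9), Add(12, Mul(E, y)))) = Add(Rational(2, 9), Add(Rational(-4, 3), Mul(Rational(-1, 9), E, y))) = Add(Rational(-10, 9), Mul(Rational(-1, 9), E, y)))
Function('z')(K, m) = Pow(Add(-2, K), 2)
Mul(Mul(Function('M')(11, 7), -80), Function('z')(Function('r')(6), -1)) = Mul(Mul(Add(Rational(-10, 9), Mul(Rational(-1, 9), 11, 7)), -80), Pow(Add(-2, -5), 2)) = Mul(Mul(Add(Rational(-10, 9), Rational(-77, 9)), -80), Pow(-7, 2)) = Mul(Mul(Rational(-29, 3), -80), 49) = Mul(Rational(2320, 3), 49) = Rational(113680, 3)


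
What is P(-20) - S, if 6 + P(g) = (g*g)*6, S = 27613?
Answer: -25219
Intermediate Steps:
P(g) = -6 + 6*g² (P(g) = -6 + (g*g)*6 = -6 + g²*6 = -6 + 6*g²)
P(-20) - S = (-6 + 6*(-20)²) - 1*27613 = (-6 + 6*400) - 27613 = (-6 + 2400) - 27613 = 2394 - 27613 = -25219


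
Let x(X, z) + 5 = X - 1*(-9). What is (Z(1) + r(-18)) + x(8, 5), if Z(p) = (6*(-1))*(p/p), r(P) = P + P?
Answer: -30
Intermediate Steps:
r(P) = 2*P
x(X, z) = 4 + X (x(X, z) = -5 + (X - 1*(-9)) = -5 + (X + 9) = -5 + (9 + X) = 4 + X)
Z(p) = -6 (Z(p) = -6*1 = -6)
(Z(1) + r(-18)) + x(8, 5) = (-6 + 2*(-18)) + (4 + 8) = (-6 - 36) + 12 = -42 + 12 = -30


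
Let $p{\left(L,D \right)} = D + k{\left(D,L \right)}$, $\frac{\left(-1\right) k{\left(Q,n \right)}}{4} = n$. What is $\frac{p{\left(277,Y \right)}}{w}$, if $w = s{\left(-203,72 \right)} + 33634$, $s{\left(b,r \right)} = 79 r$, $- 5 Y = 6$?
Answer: $- \frac{2773}{98305} \approx -0.028208$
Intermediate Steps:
$Y = - \frac{6}{5}$ ($Y = \left(- \frac{1}{5}\right) 6 = - \frac{6}{5} \approx -1.2$)
$k{\left(Q,n \right)} = - 4 n$
$p{\left(L,D \right)} = D - 4 L$
$w = 39322$ ($w = 79 \cdot 72 + 33634 = 5688 + 33634 = 39322$)
$\frac{p{\left(277,Y \right)}}{w} = \frac{- \frac{6}{5} - 1108}{39322} = \left(- \frac{6}{5} - 1108\right) \frac{1}{39322} = \left(- \frac{5546}{5}\right) \frac{1}{39322} = - \frac{2773}{98305}$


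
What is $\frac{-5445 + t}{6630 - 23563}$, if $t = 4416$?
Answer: $\frac{147}{2419} \approx 0.060769$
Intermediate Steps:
$\frac{-5445 + t}{6630 - 23563} = \frac{-5445 + 4416}{6630 - 23563} = - \frac{1029}{-16933} = \left(-1029\right) \left(- \frac{1}{16933}\right) = \frac{147}{2419}$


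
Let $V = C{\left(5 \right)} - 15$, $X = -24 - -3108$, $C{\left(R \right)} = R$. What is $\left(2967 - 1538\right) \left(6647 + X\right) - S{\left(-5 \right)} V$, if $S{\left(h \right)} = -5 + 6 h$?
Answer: $13905249$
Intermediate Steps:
$X = 3084$ ($X = -24 + 3108 = 3084$)
$V = -10$ ($V = 5 - 15 = -10$)
$\left(2967 - 1538\right) \left(6647 + X\right) - S{\left(-5 \right)} V = \left(2967 - 1538\right) \left(6647 + 3084\right) - \left(-5 + 6 \left(-5\right)\right) \left(-10\right) = 1429 \cdot 9731 - \left(-5 - 30\right) \left(-10\right) = 13905599 - \left(-35\right) \left(-10\right) = 13905599 - 350 = 13905249$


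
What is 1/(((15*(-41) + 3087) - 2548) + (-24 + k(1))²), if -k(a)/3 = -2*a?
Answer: 1/248 ≈ 0.0040323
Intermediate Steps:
k(a) = 6*a (k(a) = -(-6)*a = 6*a)
1/(((15*(-41) + 3087) - 2548) + (-24 + k(1))²) = 1/(((15*(-41) + 3087) - 2548) + (-24 + 6*1)²) = 1/(((-615 + 3087) - 2548) + (-24 + 6)²) = 1/((2472 - 2548) + (-18)²) = 1/(-76 + 324) = 1/248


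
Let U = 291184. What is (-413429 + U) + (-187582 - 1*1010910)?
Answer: -1320737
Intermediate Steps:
(-413429 + U) + (-187582 - 1*1010910) = (-413429 + 291184) + (-187582 - 1*1010910) = -122245 + (-187582 - 1010910) = -122245 - 1198492 = -1320737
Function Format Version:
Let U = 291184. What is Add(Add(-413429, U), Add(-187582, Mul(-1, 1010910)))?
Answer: -1320737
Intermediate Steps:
Add(Add(-413429, U), Add(-187582, Mul(-1, 1010910))) = Add(Add(-413429, 291184), Add(-187582, Mul(-1, 1010910))) = Add(-122245, Add(-187582, -1010910)) = Add(-122245, -1198492) = -1320737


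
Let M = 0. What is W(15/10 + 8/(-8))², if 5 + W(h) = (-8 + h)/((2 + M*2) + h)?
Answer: 64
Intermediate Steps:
W(h) = -5 + (-8 + h)/(2 + h) (W(h) = -5 + (-8 + h)/((2 + 0*2) + h) = -5 + (-8 + h)/((2 + 0) + h) = -5 + (-8 + h)/(2 + h))
W(15/10 + 8/(-8))² = (2*(-9 - 2*(15/10 + 8/(-8)))/(2 + (15/10 + 8/(-8))))² = (2*(-9 - 2*(15*(⅒) + 8*(-⅛)))/(2 + (15*(⅒) + 8*(-⅛))))² = (2*(-9 - 2*(3/2 - 1))/(2 + (3/2 - 1)))² = (2*(-9 - 2*½)/(2 + ½))² = (2*(-9 - 1)/(5/2))² = (2*(⅖)*(-10))² = (-8)² = 64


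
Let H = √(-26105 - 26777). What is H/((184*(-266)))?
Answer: -I*√52882/48944 ≈ -0.0046984*I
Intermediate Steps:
H = I*√52882 (H = √(-52882) = I*√52882 ≈ 229.96*I)
H/((184*(-266))) = (I*√52882)/((184*(-266))) = (I*√52882)/(-48944) = (I*√52882)*(-1/48944) = -I*√52882/48944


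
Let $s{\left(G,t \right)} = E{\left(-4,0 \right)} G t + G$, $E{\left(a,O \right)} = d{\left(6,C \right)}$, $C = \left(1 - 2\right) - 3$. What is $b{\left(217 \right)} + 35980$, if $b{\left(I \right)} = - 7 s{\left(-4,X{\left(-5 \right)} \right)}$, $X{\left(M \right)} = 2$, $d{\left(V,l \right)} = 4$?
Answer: $36232$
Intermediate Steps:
$C = -4$ ($C = -1 - 3 = -4$)
$E{\left(a,O \right)} = 4$
$s{\left(G,t \right)} = G + 4 G t$ ($s{\left(G,t \right)} = 4 G t + G = G + 4 G t$)
$b{\left(I \right)} = 252$ ($b{\left(I \right)} = - 7 \left(- 4 \left(1 + 4 \cdot 2\right)\right) = - 7 \left(- 4 \left(1 + 8\right)\right) = - 7 \left(\left(-4\right) 9\right) = \left(-7\right) \left(-36\right) = 252$)
$b{\left(217 \right)} + 35980 = 252 + 35980 = 36232$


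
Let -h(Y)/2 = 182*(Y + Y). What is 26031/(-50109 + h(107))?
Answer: -26031/128005 ≈ -0.20336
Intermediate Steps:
h(Y) = -728*Y (h(Y) = -364*(Y + Y) = -364*2*Y = -728*Y)
26031/(-50109 + h(107)) = 26031/(-50109 - 728*107) = 26031/(-50109 - 77896) = 26031/(-128005) = 26031*(-1/128005) = -26031/128005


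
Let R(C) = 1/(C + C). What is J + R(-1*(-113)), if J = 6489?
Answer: 1466515/226 ≈ 6489.0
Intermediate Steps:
R(C) = 1/(2*C)
J + R(-1*(-113)) = 6489 + 1/(2*((-1*(-113)))) = 6489 + (½)/113 = 6489 + (½)*(1/113) = 6489 + 1/226 = 1466515/226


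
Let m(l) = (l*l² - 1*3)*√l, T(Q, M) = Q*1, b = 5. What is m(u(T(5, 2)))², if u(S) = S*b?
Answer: 6101172100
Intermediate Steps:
T(Q, M) = Q
u(S) = 5*S (u(S) = S*5 = 5*S)
m(l) = √l*(-3 + l³) (m(l) = (l³ - 3)*√l = (-3 + l³)*√l = √l*(-3 + l³))
m(u(T(5, 2)))² = (√(5*5)*(-3 + (5*5)³))² = (√25*(-3 + 25³))² = (5*(-3 + 15625))² = (5*15622)² = 78110² = 6101172100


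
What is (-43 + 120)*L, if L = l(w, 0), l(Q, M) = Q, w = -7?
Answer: -539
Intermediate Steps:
L = -7
(-43 + 120)*L = (-43 + 120)*(-7) = 77*(-7) = -539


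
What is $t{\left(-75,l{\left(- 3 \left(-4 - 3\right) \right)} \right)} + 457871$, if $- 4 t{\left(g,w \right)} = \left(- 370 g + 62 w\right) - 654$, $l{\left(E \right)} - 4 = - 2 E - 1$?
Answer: $\frac{903403}{2} \approx 4.517 \cdot 10^{5}$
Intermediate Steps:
$l{\left(E \right)} = 3 - 2 E$ ($l{\left(E \right)} = 4 - \left(1 + 2 E\right) = 3 - 2 E$)
$t{\left(g,w \right)} = \frac{327}{2} - \frac{31 w}{2} + \frac{185 g}{2}$ ($t{\left(g,w \right)} = - \frac{\left(- 370 g + 62 w\right) - 654}{4} = - \frac{-654 - 370 g + 62 w}{4} = \frac{327}{2} - \frac{31 w}{2} + \frac{185 g}{2}$)
$t{\left(-75,l{\left(- 3 \left(-4 - 3\right) \right)} \right)} + 457871 = \left(\frac{327}{2} - \frac{31 \left(3 - 2 \left(- 3 \left(-4 - 3\right)\right)\right)}{2} + \frac{185}{2} \left(-75\right)\right) + 457871 = \left(\frac{327}{2} - \frac{31 \left(3 - 2 \left(\left(-3\right) \left(-7\right)\right)\right)}{2} - \frac{13875}{2}\right) + 457871 = \left(\frac{327}{2} - \frac{31 \left(3 - 42\right)}{2} - \frac{13875}{2}\right) + 457871 = \left(\frac{327}{2} - - \frac{1209}{2} - \frac{13875}{2}\right) + 457871 = \left(\frac{327}{2} + \frac{1209}{2} - \frac{13875}{2}\right) + 457871 = - \frac{12339}{2} + 457871 = \frac{903403}{2}$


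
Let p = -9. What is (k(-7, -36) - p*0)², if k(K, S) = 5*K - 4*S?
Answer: 11881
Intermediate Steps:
k(K, S) = -4*S + 5*K
(k(-7, -36) - p*0)² = ((-4*(-36) + 5*(-7)) - 1*(-9)*0)² = ((144 - 35) + 9*0)² = (109 + 0)² = 109² = 11881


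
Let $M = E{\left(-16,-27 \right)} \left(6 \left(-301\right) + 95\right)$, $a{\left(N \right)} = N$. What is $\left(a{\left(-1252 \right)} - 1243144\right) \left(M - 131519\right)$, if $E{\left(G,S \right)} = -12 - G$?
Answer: $172178363748$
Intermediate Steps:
$M = -6844$ ($M = \left(-12 - -16\right) \left(6 \left(-301\right) + 95\right) = \left(-12 + 16\right) \left(-1806 + 95\right) = 4 \left(-1711\right) = -6844$)
$\left(a{\left(-1252 \right)} - 1243144\right) \left(M - 131519\right) = \left(-1252 - 1243144\right) \left(-6844 - 131519\right) = \left(-1244396\right) \left(-138363\right) = 172178363748$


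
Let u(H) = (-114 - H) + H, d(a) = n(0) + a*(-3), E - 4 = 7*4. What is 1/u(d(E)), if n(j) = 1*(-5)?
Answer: -1/114 ≈ -0.0087719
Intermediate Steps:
n(j) = -5
E = 32 (E = 4 + 7*4 = 4 + 28 = 32)
d(a) = -5 - 3*a (d(a) = -5 + a*(-3) = -5 - 3*a)
u(H) = -114
1/u(d(E)) = 1/(-114) = -1/114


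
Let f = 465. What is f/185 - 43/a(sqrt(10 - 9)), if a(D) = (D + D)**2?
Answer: -1219/148 ≈ -8.2365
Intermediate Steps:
a(D) = 4*D**2 (a(D) = (2*D)**2 = 4*D**2)
f/185 - 43/a(sqrt(10 - 9)) = 465/185 - 43*1/(4*(10 - 9)) = 465*(1/185) - 43/(4*(sqrt(1))**2) = 93/37 - 43/(4*1**2) = 93/37 - 43/(4*1) = 93/37 - 43/4 = -1219/148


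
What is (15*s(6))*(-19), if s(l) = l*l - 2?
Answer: -9690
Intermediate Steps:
s(l) = -2 + l² (s(l) = l² - 2 = -2 + l²)
(15*s(6))*(-19) = (15*(-2 + 6²))*(-19) = (15*(-2 + 36))*(-19) = (15*34)*(-19) = 510*(-19) = -9690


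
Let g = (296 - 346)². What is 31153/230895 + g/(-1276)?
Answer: -134371568/73655505 ≈ -1.8243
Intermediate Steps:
g = 2500 (g = (-50)² = 2500)
31153/230895 + g/(-1276) = 31153/230895 + 2500/(-1276) = 31153*(1/230895) + 2500*(-1/1276) = 31153/230895 - 625/319 = -134371568/73655505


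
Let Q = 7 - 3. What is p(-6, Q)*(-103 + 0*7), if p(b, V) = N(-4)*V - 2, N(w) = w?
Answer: 1854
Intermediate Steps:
Q = 4
p(b, V) = -2 - 4*V (p(b, V) = -4*V - 2 = -2 - 4*V)
p(-6, Q)*(-103 + 0*7) = (-2 - 4*4)*(-103 + 0*7) = (-2 - 16)*(-103 + 0) = -18*(-103) = 1854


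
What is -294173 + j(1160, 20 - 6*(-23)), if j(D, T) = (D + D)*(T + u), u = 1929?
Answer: 4547667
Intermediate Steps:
j(D, T) = 2*D*(1929 + T) (j(D, T) = (D + D)*(T + 1929) = (2*D)*(1929 + T) = 2*D*(1929 + T))
-294173 + j(1160, 20 - 6*(-23)) = -294173 + 2*1160*(1929 + (20 - 6*(-23))) = -294173 + 2*1160*(1929 + (20 + 138)) = -294173 + 2*1160*(1929 + 158) = -294173 + 2*1160*2087 = -294173 + 4841840 = 4547667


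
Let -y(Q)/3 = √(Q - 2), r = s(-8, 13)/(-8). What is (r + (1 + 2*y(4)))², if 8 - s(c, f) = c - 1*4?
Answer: 297/4 + 18*√2 ≈ 99.706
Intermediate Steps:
s(c, f) = 12 - c (s(c, f) = 8 - (c - 1*4) = 8 - (c - 4) = 8 - (-4 + c) = 8 + (4 - c) = 12 - c)
r = -5/2 (r = (12 - 1*(-8))/(-8) = (12 + 8)*(-⅛) = 20*(-⅛) = -5/2 ≈ -2.5000)
y(Q) = -3*√(-2 + Q) (y(Q) = -3*√(Q - 2) = -3*√(-2 + Q))
(r + (1 + 2*y(4)))² = (-5/2 + (1 + 2*(-3*√(-2 + 4))))² = (-5/2 + (1 + 2*(-3*√2)))² = (-5/2 + (1 - 6*√2))² = (-3/2 - 6*√2)²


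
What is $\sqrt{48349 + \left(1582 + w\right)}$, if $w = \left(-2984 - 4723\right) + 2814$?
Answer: $\sqrt{45038} \approx 212.22$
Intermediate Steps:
$w = -4893$ ($w = -7707 + 2814 = -4893$)
$\sqrt{48349 + \left(1582 + w\right)} = \sqrt{48349 + \left(1582 - 4893\right)} = \sqrt{48349 - 3311} = \sqrt{45038}$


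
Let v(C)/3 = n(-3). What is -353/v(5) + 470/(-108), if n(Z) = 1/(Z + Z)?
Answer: 37889/54 ≈ 701.65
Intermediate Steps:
n(Z) = 1/(2*Z)
v(C) = -½ (v(C) = 3*((½)/(-3)) = 3*((½)*(-⅓)) = 3*(-⅙) = -½)
-353/v(5) + 470/(-108) = -353/(-½) + 470/(-108) = -353*(-2) + 470*(-1/108) = 706 - 235/54 = 37889/54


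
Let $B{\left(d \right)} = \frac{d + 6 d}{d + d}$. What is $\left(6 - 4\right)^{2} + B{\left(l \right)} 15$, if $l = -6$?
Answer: $\frac{113}{2} \approx 56.5$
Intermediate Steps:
$B{\left(d \right)} = \frac{7}{2}$ ($B{\left(d \right)} = \frac{7 d}{2 d} = 7 d \frac{1}{2 d} = \frac{7}{2}$)
$\left(6 - 4\right)^{2} + B{\left(l \right)} 15 = \left(6 - 4\right)^{2} + \frac{7}{2} \cdot 15 = 2^{2} + \frac{105}{2} = 4 + \frac{105}{2} = \frac{113}{2}$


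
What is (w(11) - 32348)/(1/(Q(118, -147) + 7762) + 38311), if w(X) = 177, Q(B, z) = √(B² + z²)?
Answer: -74212851095117393/88376753842644996 - 32171*√35533/88376753842644996 ≈ -0.83973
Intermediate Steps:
(w(11) - 32348)/(1/(Q(118, -147) + 7762) + 38311) = (177 - 32348)/(1/(√(118² + (-147)²) + 7762) + 38311) = -32171/(1/(√(13924 + 21609) + 7762) + 38311) = -32171/(1/(√35533 + 7762) + 38311) = -32171/(1/(7762 + √35533) + 38311) = -32171/(38311 + 1/(7762 + √35533))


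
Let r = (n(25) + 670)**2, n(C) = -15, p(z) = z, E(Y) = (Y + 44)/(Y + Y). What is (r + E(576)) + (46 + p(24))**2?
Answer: 124970555/288 ≈ 4.3393e+5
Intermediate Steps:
E(Y) = (44 + Y)/(2*Y) (E(Y) = (44 + Y)/((2*Y)) = (44 + Y)*(1/(2*Y)) = (44 + Y)/(2*Y))
r = 429025 (r = (-15 + 670)**2 = 655**2 = 429025)
(r + E(576)) + (46 + p(24))**2 = (429025 + (1/2)*(44 + 576)/576) + (46 + 24)**2 = (429025 + (1/2)*(1/576)*620) + 70**2 = (429025 + 155/288) + 4900 = 123559355/288 + 4900 = 124970555/288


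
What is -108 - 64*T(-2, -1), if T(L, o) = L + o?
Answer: 84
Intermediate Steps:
-108 - 64*T(-2, -1) = -108 - 64*(-2 - 1) = -108 - 64*(-3) = -108 + 192 = 84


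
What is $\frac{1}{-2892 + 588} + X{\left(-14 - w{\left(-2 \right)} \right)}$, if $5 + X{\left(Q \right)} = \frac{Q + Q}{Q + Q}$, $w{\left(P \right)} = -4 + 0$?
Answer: $- \frac{9217}{2304} \approx -4.0004$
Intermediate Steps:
$w{\left(P \right)} = -4$
$X{\left(Q \right)} = -4$ ($X{\left(Q \right)} = -5 + \frac{Q + Q}{Q + Q} = -5 + \frac{2 Q}{2 Q} = -5 + 2 Q \frac{1}{2 Q} = -5 + 1 = -4$)
$\frac{1}{-2892 + 588} + X{\left(-14 - w{\left(-2 \right)} \right)} = \frac{1}{-2892 + 588} - 4 = \frac{1}{-2304} - 4 = - \frac{1}{2304} - 4 = - \frac{9217}{2304}$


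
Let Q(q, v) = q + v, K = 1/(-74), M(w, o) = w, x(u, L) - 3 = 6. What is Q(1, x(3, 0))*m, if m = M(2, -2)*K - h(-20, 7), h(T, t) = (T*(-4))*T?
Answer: 591990/37 ≈ 16000.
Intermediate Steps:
h(T, t) = -4*T**2 (h(T, t) = (-4*T)*T = -4*T**2)
x(u, L) = 9 (x(u, L) = 3 + 6 = 9)
K = -1/74 ≈ -0.013514
m = 59199/37 (m = 2*(-1/74) - (-4)*(-20)**2 = -1/37 - (-4)*400 = -1/37 - 1*(-1600) = -1/37 + 1600 = 59199/37 ≈ 1600.0)
Q(1, x(3, 0))*m = (1 + 9)*(59199/37) = 10*(59199/37) = 591990/37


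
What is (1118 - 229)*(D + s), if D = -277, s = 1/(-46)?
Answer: -11328527/46 ≈ -2.4627e+5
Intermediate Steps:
s = -1/46 ≈ -0.021739
(1118 - 229)*(D + s) = (1118 - 229)*(-277 - 1/46) = 889*(-12743/46) = -11328527/46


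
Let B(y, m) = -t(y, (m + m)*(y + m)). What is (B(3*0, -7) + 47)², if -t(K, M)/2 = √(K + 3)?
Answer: 2221 + 188*√3 ≈ 2546.6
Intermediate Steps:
t(K, M) = -2*√(3 + K) (t(K, M) = -2*√(K + 3) = -2*√(3 + K))
B(y, m) = 2*√(3 + y) (B(y, m) = -(-2)*√(3 + y) = 2*√(3 + y))
(B(3*0, -7) + 47)² = (2*√(3 + 3*0) + 47)² = (2*√(3 + 0) + 47)² = (2*√3 + 47)² = (47 + 2*√3)²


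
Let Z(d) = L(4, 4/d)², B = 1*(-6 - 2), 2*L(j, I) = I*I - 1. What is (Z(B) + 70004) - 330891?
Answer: -16696759/64 ≈ -2.6089e+5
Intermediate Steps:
L(j, I) = -½ + I²/2 (L(j, I) = (I*I - 1)/2 = (I² - 1)/2 = (-1 + I²)/2 = -½ + I²/2)
B = -8 (B = 1*(-8) = -8)
Z(d) = (-½ + 8/d²)² (Z(d) = (-½ + (4/d)²/2)² = (-½ + (16/d²)/2)² = (-½ + 8/d²)²)
(Z(B) + 70004) - 330891 = ((¼)*(16 - 1*(-8)²)²/(-8)⁴ + 70004) - 330891 = ((¼)*(1/4096)*(16 - 1*64)² + 70004) - 330891 = ((¼)*(1/4096)*(16 - 64)² + 70004) - 330891 = ((¼)*(1/4096)*(-48)² + 70004) - 330891 = ((¼)*(1/4096)*2304 + 70004) - 330891 = (9/64 + 70004) - 330891 = 4480265/64 - 330891 = -16696759/64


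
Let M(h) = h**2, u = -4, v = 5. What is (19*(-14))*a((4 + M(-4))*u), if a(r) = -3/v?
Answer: 798/5 ≈ 159.60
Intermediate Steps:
a(r) = -3/5
(19*(-14))*a((4 + M(-4))*u) = (19*(-14))*(-3/5) = -266*(-3/5) = 798/5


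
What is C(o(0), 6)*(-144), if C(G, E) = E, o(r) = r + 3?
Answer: -864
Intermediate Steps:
o(r) = 3 + r
C(o(0), 6)*(-144) = 6*(-144) = -864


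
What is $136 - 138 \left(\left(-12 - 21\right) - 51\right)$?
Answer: $11728$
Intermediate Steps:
$136 - 138 \left(\left(-12 - 21\right) - 51\right) = 136 - 138 \left(-33 - 51\right) = 136 - -11592 = 136 + 11592 = 11728$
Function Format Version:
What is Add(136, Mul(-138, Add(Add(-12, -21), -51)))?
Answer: 11728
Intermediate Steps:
Add(136, Mul(-138, Add(Add(-12, -21), -51))) = Add(136, Mul(-138, Add(-33, -51))) = Add(136, Mul(-138, -84)) = Add(136, 11592) = 11728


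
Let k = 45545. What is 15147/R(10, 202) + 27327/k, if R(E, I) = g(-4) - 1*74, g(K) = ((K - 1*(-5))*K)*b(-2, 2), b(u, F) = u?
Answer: -2289/10 ≈ -228.90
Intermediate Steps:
g(K) = -2*K*(5 + K) (g(K) = ((K - 1*(-5))*K)*(-2) = ((K + 5)*K)*(-2) = ((5 + K)*K)*(-2) = (K*(5 + K))*(-2) = -2*K*(5 + K))
R(E, I) = -66 (R(E, I) = -2*(-4)*(5 - 4) - 1*74 = -2*(-4)*1 - 74 = 8 - 74 = -66)
15147/R(10, 202) + 27327/k = 15147/(-66) + 27327/45545 = 15147*(-1/66) + 27327*(1/45545) = -459/2 + ⅗ = -2289/10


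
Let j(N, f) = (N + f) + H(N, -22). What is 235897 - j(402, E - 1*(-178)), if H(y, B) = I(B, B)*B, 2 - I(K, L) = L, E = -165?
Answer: 236010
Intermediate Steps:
I(K, L) = 2 - L
H(y, B) = B*(2 - B) (H(y, B) = (2 - B)*B = B*(2 - B))
j(N, f) = -528 + N + f (j(N, f) = (N + f) - 22*(2 - 1*(-22)) = (N + f) - 22*(2 + 22) = (N + f) - 22*24 = (N + f) - 528 = -528 + N + f)
235897 - j(402, E - 1*(-178)) = 235897 - (-528 + 402 + (-165 - 1*(-178))) = 235897 - (-528 + 402 + (-165 + 178)) = 235897 - (-528 + 402 + 13) = 235897 - 1*(-113) = 235897 + 113 = 236010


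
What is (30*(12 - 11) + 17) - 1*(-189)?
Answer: 236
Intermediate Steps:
(30*(12 - 11) + 17) - 1*(-189) = (30*1 + 17) + 189 = (30 + 17) + 189 = 47 + 189 = 236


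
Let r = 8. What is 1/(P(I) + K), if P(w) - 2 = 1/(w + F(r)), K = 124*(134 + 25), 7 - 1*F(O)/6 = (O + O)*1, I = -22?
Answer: 76/1498567 ≈ 5.0715e-5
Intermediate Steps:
F(O) = 42 - 12*O (F(O) = 42 - 6*(O + O) = 42 - 6*2*O = 42 - 12*O)
K = 19716 (K = 124*159 = 19716)
P(w) = 2 + 1/(-54 + w) (P(w) = 2 + 1/(w + (42 - 12*8)) = 2 + 1/(w + (42 - 96)) = 2 + 1/(w - 54) = 2 + 1/(-54 + w))
1/(P(I) + K) = 1/((-107 + 2*(-22))/(-54 - 22) + 19716) = 1/((-107 - 44)/(-76) + 19716) = 1/(-1/76*(-151) + 19716) = 1/(151/76 + 19716) = 1/(1498567/76) = 76/1498567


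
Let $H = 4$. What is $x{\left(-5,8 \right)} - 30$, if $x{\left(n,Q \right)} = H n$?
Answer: $-50$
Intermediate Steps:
$x{\left(n,Q \right)} = 4 n$
$x{\left(-5,8 \right)} - 30 = 4 \left(-5\right) - 30 = -20 - 30 = -50$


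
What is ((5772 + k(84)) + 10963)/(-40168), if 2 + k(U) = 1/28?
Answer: -468525/1124704 ≈ -0.41658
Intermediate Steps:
k(U) = -55/28 (k(U) = -2 + 1/28 = -55/28)
((5772 + k(84)) + 10963)/(-40168) = ((5772 - 55/28) + 10963)/(-40168) = (161561/28 + 10963)*(-1/40168) = (468525/28)*(-1/40168) = -468525/1124704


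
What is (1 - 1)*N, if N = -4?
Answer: 0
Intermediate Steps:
(1 - 1)*N = (1 - 1)*(-4) = 0*(-4) = 0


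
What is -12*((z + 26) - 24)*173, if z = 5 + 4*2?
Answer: -31140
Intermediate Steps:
z = 13 (z = 5 + 8 = 13)
-12*((z + 26) - 24)*173 = -12*((13 + 26) - 24)*173 = -12*(39 - 24)*173 = -12*15*173 = -180*173 = -31140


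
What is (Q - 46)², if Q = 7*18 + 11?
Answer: 8281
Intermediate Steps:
Q = 137 (Q = 126 + 11 = 137)
(Q - 46)² = (137 - 46)² = 91² = 8281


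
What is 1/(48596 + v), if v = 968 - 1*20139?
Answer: 1/29425 ≈ 3.3985e-5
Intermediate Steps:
v = -19171 (v = 968 - 20139 = -19171)
1/(48596 + v) = 1/(48596 - 19171) = 1/29425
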